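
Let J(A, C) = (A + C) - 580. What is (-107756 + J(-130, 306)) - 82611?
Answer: -190771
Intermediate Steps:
J(A, C) = -580 + A + C
(-107756 + J(-130, 306)) - 82611 = (-107756 + (-580 - 130 + 306)) - 82611 = (-107756 - 404) - 82611 = -108160 - 82611 = -190771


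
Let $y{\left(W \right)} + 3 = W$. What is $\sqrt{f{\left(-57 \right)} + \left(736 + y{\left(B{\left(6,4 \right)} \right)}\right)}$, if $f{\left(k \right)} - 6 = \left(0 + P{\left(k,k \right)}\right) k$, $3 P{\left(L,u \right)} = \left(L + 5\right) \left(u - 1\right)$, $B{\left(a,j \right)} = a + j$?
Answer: $i \sqrt{56555} \approx 237.81 i$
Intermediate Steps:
$y{\left(W \right)} = -3 + W$
$P{\left(L,u \right)} = \frac{\left(-1 + u\right) \left(5 + L\right)}{3}$ ($P{\left(L,u \right)} = \frac{\left(L + 5\right) \left(u - 1\right)}{3} = \frac{\left(5 + L\right) \left(-1 + u\right)}{3} = \frac{\left(-1 + u\right) \left(5 + L\right)}{3}$)
$f{\left(k \right)} = 6 + k \left(- \frac{5}{3} + \frac{k^{2}}{3} + \frac{4 k}{3}\right)$ ($f{\left(k \right)} = 6 + \left(0 + \left(- \frac{5}{3} - \frac{k}{3} + \frac{5 k}{3} + \frac{k k}{3}\right)\right) k = 6 + \left(0 + \left(- \frac{5}{3} - \frac{k}{3} + \frac{5 k}{3} + \frac{k^{2}}{3}\right)\right) k = 6 + \left(0 + \left(- \frac{5}{3} + \frac{k^{2}}{3} + \frac{4 k}{3}\right)\right) k = 6 + \left(- \frac{5}{3} + \frac{k^{2}}{3} + \frac{4 k}{3}\right) k = 6 + k \left(- \frac{5}{3} + \frac{k^{2}}{3} + \frac{4 k}{3}\right)$)
$\sqrt{f{\left(-57 \right)} + \left(736 + y{\left(B{\left(6,4 \right)} \right)}\right)} = \sqrt{\left(6 + \frac{1}{3} \left(-57\right) \left(-5 + \left(-57\right)^{2} + 4 \left(-57\right)\right)\right) + \left(736 + \left(-3 + \left(6 + 4\right)\right)\right)} = \sqrt{\left(6 + \frac{1}{3} \left(-57\right) \left(-5 + 3249 - 228\right)\right) + \left(736 + \left(-3 + 10\right)\right)} = \sqrt{\left(6 + \frac{1}{3} \left(-57\right) 3016\right) + \left(736 + 7\right)} = \sqrt{\left(6 - 57304\right) + 743} = \sqrt{-57298 + 743} = \sqrt{-56555} = i \sqrt{56555}$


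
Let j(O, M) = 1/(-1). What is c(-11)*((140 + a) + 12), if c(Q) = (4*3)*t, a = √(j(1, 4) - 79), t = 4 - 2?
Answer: 3648 + 96*I*√5 ≈ 3648.0 + 214.66*I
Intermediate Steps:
j(O, M) = -1
t = 2
a = 4*I*√5 (a = √(-1 - 79) = √(-80) = 4*I*√5 ≈ 8.9443*I)
c(Q) = 24 (c(Q) = (4*3)*2 = 12*2 = 24)
c(-11)*((140 + a) + 12) = 24*((140 + 4*I*√5) + 12) = 24*(152 + 4*I*√5) = 3648 + 96*I*√5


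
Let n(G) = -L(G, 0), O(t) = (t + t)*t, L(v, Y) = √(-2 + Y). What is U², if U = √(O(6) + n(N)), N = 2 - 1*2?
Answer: 72 - I*√2 ≈ 72.0 - 1.4142*I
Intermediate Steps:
N = 0 (N = 2 - 2 = 0)
O(t) = 2*t² (O(t) = (2*t)*t = 2*t²)
n(G) = -I*√2 (n(G) = -√(-2 + 0) = -√(-2) = -I*√2)
U = √(72 - I*√2) (U = √(2*6² - I*√2) = √(2*36 - I*√2) = √(72 - I*√2) ≈ 8.4857 - 0.08333*I)
U² = (√(72 - I*√2))² = 72 - I*√2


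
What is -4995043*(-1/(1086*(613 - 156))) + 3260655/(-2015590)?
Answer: 422484456128/50017067409 ≈ 8.4468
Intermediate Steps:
-4995043*(-1/(1086*(613 - 156))) + 3260655/(-2015590) = -4995043/(457*(-1086)) + 3260655*(-1/2015590) = -4995043/(-496302) - 652131/403118 = -4995043*(-1/496302) - 652131/403118 = 4995043/496302 - 652131/403118 = 422484456128/50017067409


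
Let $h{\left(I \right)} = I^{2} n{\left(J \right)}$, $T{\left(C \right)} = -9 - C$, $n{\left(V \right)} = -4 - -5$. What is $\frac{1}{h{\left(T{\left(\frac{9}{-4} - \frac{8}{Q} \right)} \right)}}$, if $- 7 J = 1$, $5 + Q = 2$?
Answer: $\frac{144}{12769} \approx 0.011277$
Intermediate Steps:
$Q = -3$ ($Q = -5 + 2 = -3$)
$J = - \frac{1}{7}$ ($J = \left(- \frac{1}{7}\right) 1 = - \frac{1}{7} \approx -0.14286$)
$n{\left(V \right)} = 1$ ($n{\left(V \right)} = -4 + 5 = 1$)
$h{\left(I \right)} = I^{2}$ ($h{\left(I \right)} = I^{2} \cdot 1 = I^{2}$)
$\frac{1}{h{\left(T{\left(\frac{9}{-4} - \frac{8}{Q} \right)} \right)}} = \frac{1}{\left(-9 - \left(\frac{9}{-4} - \frac{8}{-3}\right)\right)^{2}} = \frac{1}{\left(-9 - \left(9 \left(- \frac{1}{4}\right) - - \frac{8}{3}\right)\right)^{2}} = \frac{1}{\left(-9 - \left(- \frac{9}{4} + \frac{8}{3}\right)\right)^{2}} = \frac{1}{\left(-9 - \frac{5}{12}\right)^{2}} = \frac{1}{\left(- \frac{113}{12}\right)^{2}} = \frac{1}{\frac{12769}{144}} = \frac{144}{12769}$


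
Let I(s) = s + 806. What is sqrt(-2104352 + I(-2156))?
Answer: I*sqrt(2105702) ≈ 1451.1*I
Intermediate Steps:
I(s) = 806 + s
sqrt(-2104352 + I(-2156)) = sqrt(-2104352 + (806 - 2156)) = sqrt(-2104352 - 1350) = sqrt(-2105702) = I*sqrt(2105702)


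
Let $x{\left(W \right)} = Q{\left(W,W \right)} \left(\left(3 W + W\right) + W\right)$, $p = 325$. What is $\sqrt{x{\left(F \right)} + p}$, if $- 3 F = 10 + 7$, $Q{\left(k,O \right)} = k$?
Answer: $\frac{\sqrt{4370}}{3} \approx 22.035$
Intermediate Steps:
$F = - \frac{17}{3}$ ($F = - \frac{10 + 7}{3} = \left(- \frac{1}{3}\right) 17 = - \frac{17}{3} \approx -5.6667$)
$x{\left(W \right)} = 5 W^{2}$ ($x{\left(W \right)} = W \left(\left(3 W + W\right) + W\right) = W \left(4 W + W\right) = W 5 W = 5 W^{2}$)
$\sqrt{x{\left(F \right)} + p} = \sqrt{5 \left(- \frac{17}{3}\right)^{2} + 325} = \sqrt{5 \cdot \frac{289}{9} + 325} = \sqrt{\frac{1445}{9} + 325} = \sqrt{\frac{4370}{9}} = \frac{\sqrt{4370}}{3}$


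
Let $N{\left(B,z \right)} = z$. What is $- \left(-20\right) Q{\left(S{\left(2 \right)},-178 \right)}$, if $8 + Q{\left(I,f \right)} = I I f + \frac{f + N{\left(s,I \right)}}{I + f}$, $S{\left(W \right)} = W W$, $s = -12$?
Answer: $-57100$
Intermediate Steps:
$S{\left(W \right)} = W^{2}$
$Q{\left(I,f \right)} = -7 + f I^{2}$ ($Q{\left(I,f \right)} = -8 + \left(I I f + \frac{f + I}{I + f}\right) = -8 + \left(I^{2} f + \frac{I + f}{I + f}\right) = -8 + \left(f I^{2} + 1\right) = -8 + \left(1 + f I^{2}\right) = -7 + f I^{2}$)
$- \left(-20\right) Q{\left(S{\left(2 \right)},-178 \right)} = - \left(-20\right) \left(-7 - 178 \left(2^{2}\right)^{2}\right) = - \left(-20\right) \left(-7 - 178 \cdot 4^{2}\right) = - \left(-20\right) \left(-7 - 2848\right) = - \left(-20\right) \left(-2855\right) = \left(-1\right) 57100 = -57100$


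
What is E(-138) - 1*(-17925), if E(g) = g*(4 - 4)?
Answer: 17925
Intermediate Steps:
E(g) = 0 (E(g) = g*0 = 0)
E(-138) - 1*(-17925) = 0 - 1*(-17925) = 0 + 17925 = 17925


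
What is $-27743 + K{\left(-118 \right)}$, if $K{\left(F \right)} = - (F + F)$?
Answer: $-27507$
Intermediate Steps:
$K{\left(F \right)} = - 2 F$
$-27743 + K{\left(-118 \right)} = -27743 - -236 = -27743 + 236 = -27507$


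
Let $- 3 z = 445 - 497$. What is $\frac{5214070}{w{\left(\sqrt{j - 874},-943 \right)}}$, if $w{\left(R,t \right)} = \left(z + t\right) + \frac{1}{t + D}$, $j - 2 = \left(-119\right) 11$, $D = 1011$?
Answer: $- \frac{1063670280}{188833} \approx -5632.9$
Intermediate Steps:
$j = -1307$ ($j = 2 - 1309 = -1307$)
$z = \frac{52}{3}$ ($z = - \frac{445 - 497}{3} = \left(- \frac{1}{3}\right) \left(-52\right) = \frac{52}{3} \approx 17.333$)
$w{\left(R,t \right)} = \frac{52}{3} + t + \frac{1}{1011 + t}$ ($w{\left(R,t \right)} = \left(\frac{52}{3} + t\right) + \frac{1}{t + 1011} = \left(\frac{52}{3} + t\right) + \frac{1}{1011 + t} = \frac{52}{3} + t + \frac{1}{1011 + t}$)
$\frac{5214070}{w{\left(\sqrt{j - 874},-943 \right)}} = \frac{5214070}{\frac{1}{1011 - 943} \left(17525 + \left(-943\right)^{2} + \frac{3085}{3} \left(-943\right)\right)} = \frac{5214070}{\frac{1}{68} \left(17525 + 889249 - \frac{2909155}{3}\right)} = \frac{5214070}{\frac{1}{68} \left(- \frac{188833}{3}\right)} = \frac{5214070}{- \frac{188833}{204}} = 5214070 \left(- \frac{204}{188833}\right) = - \frac{1063670280}{188833}$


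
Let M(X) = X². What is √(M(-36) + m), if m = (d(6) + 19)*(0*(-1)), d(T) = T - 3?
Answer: 36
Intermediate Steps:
d(T) = -3 + T
m = 0 (m = ((-3 + 6) + 19)*(0*(-1)) = (3 + 19)*0 = 22*0 = 0)
√(M(-36) + m) = √((-36)² + 0) = √(1296 + 0) = √1296 = 36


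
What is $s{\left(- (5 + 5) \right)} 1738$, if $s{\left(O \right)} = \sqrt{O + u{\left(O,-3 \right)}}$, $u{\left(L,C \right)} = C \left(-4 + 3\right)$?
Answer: $1738 i \sqrt{7} \approx 4598.3 i$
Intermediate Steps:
$u{\left(L,C \right)} = - C$ ($u{\left(L,C \right)} = C \left(-1\right) = - C$)
$s{\left(O \right)} = \sqrt{3 + O}$ ($s{\left(O \right)} = \sqrt{O - -3} = \sqrt{O + 3} = \sqrt{3 + O}$)
$s{\left(- (5 + 5) \right)} 1738 = \sqrt{3 - \left(5 + 5\right)} 1738 = \sqrt{3 - 10} \cdot 1738 = \sqrt{-7} \cdot 1738 = i \sqrt{7} \cdot 1738 = 1738 i \sqrt{7}$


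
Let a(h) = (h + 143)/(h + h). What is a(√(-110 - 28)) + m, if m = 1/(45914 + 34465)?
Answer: 80381/160758 - 143*I*√138/276 ≈ 0.50001 - 6.0865*I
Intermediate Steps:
a(h) = (143 + h)/(2*h) (a(h) = (143 + h)/((2*h)) = (143 + h)*(1/(2*h)) = (143 + h)/(2*h))
m = 1/80379 ≈ 1.2441e-5
a(√(-110 - 28)) + m = (143 + √(-110 - 28))/(2*(√(-110 - 28))) + 1/80379 = (143 + √(-138))/(2*(√(-138))) + 1/80379 = (143 + I*√138)/(2*((I*√138))) + 1/80379 = (-I*√138/138)*(143 + I*√138)/2 + 1/80379 = -I*√138*(143 + I*√138)/276 + 1/80379 = 1/80379 - I*√138*(143 + I*√138)/276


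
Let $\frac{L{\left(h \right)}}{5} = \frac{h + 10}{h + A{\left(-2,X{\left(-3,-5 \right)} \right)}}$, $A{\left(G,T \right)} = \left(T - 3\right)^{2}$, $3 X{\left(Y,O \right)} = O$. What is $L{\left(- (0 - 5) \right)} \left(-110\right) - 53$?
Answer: $- \frac{87023}{241} \approx -361.09$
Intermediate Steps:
$X{\left(Y,O \right)} = \frac{O}{3}$
$A{\left(G,T \right)} = \left(-3 + T\right)^{2}$
$L{\left(h \right)} = \frac{5 \left(10 + h\right)}{\frac{196}{9} + h}$ ($L{\left(h \right)} = 5 \frac{h + 10}{h + \left(-3 + \frac{1}{3} \left(-5\right)\right)^{2}} = 5 \frac{10 + h}{h + \left(-3 - \frac{5}{3}\right)^{2}} = 5 \frac{10 + h}{h + \left(- \frac{14}{3}\right)^{2}} = 5 \frac{10 + h}{h + \frac{196}{9}} = 5 \frac{10 + h}{\frac{196}{9} + h} = \frac{5 \left(10 + h\right)}{\frac{196}{9} + h}$)
$L{\left(- (0 - 5) \right)} \left(-110\right) - 53 = \frac{45 \left(10 - \left(0 - 5\right)\right)}{196 + 9 \left(- (0 - 5)\right)} \left(-110\right) - 53 = \frac{45 \left(10 - -5\right)}{196 + 9 \left(\left(-1\right) \left(-5\right)\right)} \left(-110\right) - 53 = \frac{45 \left(10 + 5\right)}{196 + 9 \cdot 5} \left(-110\right) - 53 = 45 \frac{1}{196 + 45} \cdot 15 \left(-110\right) - 53 = 45 \cdot \frac{1}{241} \cdot 15 \left(-110\right) - 53 = \frac{675}{241} \left(-110\right) - 53 = - \frac{74250}{241} - 53 = - \frac{87023}{241}$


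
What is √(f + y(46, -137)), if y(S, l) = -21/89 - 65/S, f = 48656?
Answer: √815487597822/4094 ≈ 220.58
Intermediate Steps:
y(S, l) = -21/89 - 65/S (y(S, l) = -21*1/89 - 65/S = -21/89 - 65/S)
√(f + y(46, -137)) = √(48656 + (-21/89 - 65/46)) = √(48656 - 6751/4094) = √(199190913/4094) = √815487597822/4094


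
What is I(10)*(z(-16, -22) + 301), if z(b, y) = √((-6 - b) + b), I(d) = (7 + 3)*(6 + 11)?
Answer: 51170 + 170*I*√6 ≈ 51170.0 + 416.41*I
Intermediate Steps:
I(d) = 170 (I(d) = 10*17 = 170)
z(b, y) = I*√6 (z(b, y) = √(-6) = I*√6)
I(10)*(z(-16, -22) + 301) = 170*(I*√6 + 301) = 170*(301 + I*√6) = 51170 + 170*I*√6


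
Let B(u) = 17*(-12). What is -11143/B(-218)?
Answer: 11143/204 ≈ 54.623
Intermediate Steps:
B(u) = -204
-11143/B(-218) = -11143/(-204) = -11143*(-1/204) = 11143/204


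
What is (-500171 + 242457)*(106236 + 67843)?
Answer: -44862595406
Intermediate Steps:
(-500171 + 242457)*(106236 + 67843) = -257714*174079 = -44862595406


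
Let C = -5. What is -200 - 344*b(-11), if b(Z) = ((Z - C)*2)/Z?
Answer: -6328/11 ≈ -575.27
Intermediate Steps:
b(Z) = (10 + 2*Z)/Z (b(Z) = ((Z - 1*(-5))*2)/Z = ((Z + 5)*2)/Z = ((5 + Z)*2)/Z = (10 + 2*Z)/Z)
-200 - 344*b(-11) = -200 - 344*(2 + 10/(-11)) = -200 - 344*(2 + 10*(-1/11)) = -200 - 344*(2 - 10/11) = -200 - 344*12/11 = -200 - 4128/11 = -6328/11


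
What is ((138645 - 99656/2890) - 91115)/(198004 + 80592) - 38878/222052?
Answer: -25719262126/5586984033965 ≈ -0.0046034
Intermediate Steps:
((138645 - 99656/2890) - 91115)/(198004 + 80592) - 38878/222052 = ((138645 - 99656*1/2890) - 91115)/278596 - 38878*1/222052 = ((138645 - 49828/1445) - 91115)*(1/278596) - 19439/111026 = (200292197/1445 - 91115)*(1/278596) - 19439/111026 = (68631022/1445)*(1/278596) - 19439/111026 = 34315511/201285610 - 19439/111026 = -25719262126/5586984033965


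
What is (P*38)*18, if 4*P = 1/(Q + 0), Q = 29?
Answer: 171/29 ≈ 5.8966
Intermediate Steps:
P = 1/116 (P = 1/(4*(29 + 0)) = (¼)/29 = (¼)*(1/29) = 1/116 ≈ 0.0086207)
(P*38)*18 = ((1/116)*38)*18 = (19/58)*18 = 171/29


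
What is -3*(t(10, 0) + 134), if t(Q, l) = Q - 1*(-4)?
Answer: -444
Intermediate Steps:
t(Q, l) = 4 + Q (t(Q, l) = Q + 4 = 4 + Q)
-3*(t(10, 0) + 134) = -3*((4 + 10) + 134) = -3*(14 + 134) = -3*148 = -444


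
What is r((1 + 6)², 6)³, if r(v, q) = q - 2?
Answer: 64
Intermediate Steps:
r(v, q) = -2 + q
r((1 + 6)², 6)³ = (-2 + 6)³ = 4³ = 64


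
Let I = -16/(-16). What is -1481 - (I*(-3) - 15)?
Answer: -1463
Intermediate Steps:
I = 1 (I = -16*(-1/16) = 1)
-1481 - (I*(-3) - 15) = -1481 - (1*(-3) - 15) = -1481 - (-3 - 15) = -1481 - 1*(-18) = -1481 + 18 = -1463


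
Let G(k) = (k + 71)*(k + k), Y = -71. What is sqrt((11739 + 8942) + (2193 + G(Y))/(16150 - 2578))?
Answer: 5*sqrt(4232725653)/2262 ≈ 143.81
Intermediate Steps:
G(k) = 2*k*(71 + k) (G(k) = (71 + k)*(2*k) = 2*k*(71 + k))
sqrt((11739 + 8942) + (2193 + G(Y))/(16150 - 2578)) = sqrt((11739 + 8942) + (2193 + 2*(-71)*(71 - 71))/(16150 - 2578)) = sqrt(20681 + (2193 + 2*(-71)*0)/13572) = sqrt(20681 + (2193 + 0)*(1/13572)) = sqrt(20681 + 2193*(1/13572)) = sqrt(20681 + 731/4524) = sqrt(93561575/4524) = 5*sqrt(4232725653)/2262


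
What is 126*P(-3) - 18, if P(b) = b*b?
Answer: 1116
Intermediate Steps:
P(b) = b²
126*P(-3) - 18 = 126*(-3)² - 18 = 126*9 - 18 = 1134 - 18 = 1116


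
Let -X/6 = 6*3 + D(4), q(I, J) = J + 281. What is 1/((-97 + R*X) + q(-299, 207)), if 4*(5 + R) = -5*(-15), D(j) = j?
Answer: -1/1424 ≈ -0.00070225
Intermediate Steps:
R = 55/4 (R = -5 + (-5*(-15))/4 = -5 + (1/4)*75 = -5 + 75/4 = 55/4 ≈ 13.750)
q(I, J) = 281 + J
X = -132 (X = -6*(6*3 + 4) = -6*(18 + 4) = -6*22 = -132)
1/((-97 + R*X) + q(-299, 207)) = 1/((-97 + (55/4)*(-132)) + (281 + 207)) = 1/((-97 - 1815) + 488) = 1/(-1912 + 488) = 1/(-1424) = -1/1424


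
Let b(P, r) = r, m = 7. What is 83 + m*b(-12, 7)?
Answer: 132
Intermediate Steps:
83 + m*b(-12, 7) = 83 + 7*7 = 83 + 49 = 132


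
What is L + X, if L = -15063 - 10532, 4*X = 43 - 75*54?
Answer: -106387/4 ≈ -26597.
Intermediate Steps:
X = -4007/4 (X = (43 - 75*54)/4 = (43 - 4050)/4 = (1/4)*(-4007) = -4007/4 ≈ -1001.8)
L = -25595
L + X = -25595 - 4007/4 = -106387/4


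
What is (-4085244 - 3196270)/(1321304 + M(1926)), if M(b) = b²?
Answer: -3640757/2515390 ≈ -1.4474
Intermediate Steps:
(-4085244 - 3196270)/(1321304 + M(1926)) = (-4085244 - 3196270)/(1321304 + 1926²) = -7281514/(1321304 + 3709476) = -7281514/5030780 = -7281514*1/5030780 = -3640757/2515390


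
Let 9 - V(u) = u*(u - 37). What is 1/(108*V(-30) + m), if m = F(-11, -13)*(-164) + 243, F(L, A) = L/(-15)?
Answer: -15/3239779 ≈ -4.6299e-6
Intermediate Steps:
V(u) = 9 - u*(-37 + u) (V(u) = 9 - u*(u - 37) = 9 - u*(-37 + u))
F(L, A) = -L/15 (F(L, A) = L*(-1/15) = -L/15)
m = 1841/15 (m = -1/15*(-11)*(-164) + 243 = (11/15)*(-164) + 243 = -1804/15 + 243 = 1841/15 ≈ 122.73)
1/(108*V(-30) + m) = 1/(108*(9 - 1*(-30)² + 37*(-30)) + 1841/15) = 1/(108*(9 - 1*900 - 1110) + 1841/15) = 1/(108*(9 - 900 - 1110) + 1841/15) = 1/(108*(-2001) + 1841/15) = 1/(-216108 + 1841/15) = 1/(-3239779/15) = -15/3239779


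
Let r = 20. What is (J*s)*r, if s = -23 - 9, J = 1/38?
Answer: -320/19 ≈ -16.842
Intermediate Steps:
J = 1/38 ≈ 0.026316
s = -32
(J*s)*r = ((1/38)*(-32))*20 = -16/19*20 = -320/19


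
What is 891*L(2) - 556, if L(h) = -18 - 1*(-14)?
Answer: -4120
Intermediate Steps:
L(h) = -4 (L(h) = -18 + 14 = -4)
891*L(2) - 556 = 891*(-4) - 556 = -3564 - 556 = -4120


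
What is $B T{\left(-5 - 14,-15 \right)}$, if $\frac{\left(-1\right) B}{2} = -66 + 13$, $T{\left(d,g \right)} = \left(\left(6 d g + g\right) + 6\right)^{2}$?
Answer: $306700506$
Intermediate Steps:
$T{\left(d,g \right)} = \left(6 + g + 6 d g\right)^{2}$ ($T{\left(d,g \right)} = \left(\left(6 d g + g\right) + 6\right)^{2} = \left(\left(g + 6 d g\right) + 6\right)^{2} = \left(6 + g + 6 d g\right)^{2}$)
$B = 106$ ($B = - 2 \left(-66 + 13\right) = \left(-2\right) \left(-53\right) = 106$)
$B T{\left(-5 - 14,-15 \right)} = 106 \left(6 - 15 + 6 \left(-5 - 14\right) \left(-15\right)\right)^{2} = 106 \left(6 - 15 + 6 \left(-19\right) \left(-15\right)\right)^{2} = 106 \left(6 - 15 + 1710\right)^{2} = 106 \cdot 1701^{2} = 106 \cdot 2893401 = 306700506$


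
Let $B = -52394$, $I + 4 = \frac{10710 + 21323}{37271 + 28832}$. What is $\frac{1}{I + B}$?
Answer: $- \frac{66103}{3463632961} \approx -1.9085 \cdot 10^{-5}$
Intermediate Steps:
$I = - \frac{232379}{66103}$ ($I = -4 + \frac{10710 + 21323}{37271 + 28832} = -4 + \frac{32033}{66103} = - \frac{232379}{66103} \approx -3.5154$)
$\frac{1}{I + B} = \frac{1}{- \frac{232379}{66103} - 52394} = \frac{1}{- \frac{3463632961}{66103}} = - \frac{66103}{3463632961}$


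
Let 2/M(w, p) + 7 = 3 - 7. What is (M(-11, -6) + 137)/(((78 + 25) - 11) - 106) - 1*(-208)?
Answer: 4361/22 ≈ 198.23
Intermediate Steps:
M(w, p) = -2/11 (M(w, p) = 2/(-7 + (3 - 7)) = 2/(-7 - 4) = 2/(-11) = 2*(-1/11) = -2/11)
(M(-11, -6) + 137)/(((78 + 25) - 11) - 106) - 1*(-208) = (-2/11 + 137)/(((78 + 25) - 11) - 106) - 1*(-208) = 1505/(11*((103 - 11) - 106)) + 208 = 1505/(11*(92 - 106)) + 208 = (1505/11)/(-14) + 208 = (1505/11)*(-1/14) + 208 = -215/22 + 208 = 4361/22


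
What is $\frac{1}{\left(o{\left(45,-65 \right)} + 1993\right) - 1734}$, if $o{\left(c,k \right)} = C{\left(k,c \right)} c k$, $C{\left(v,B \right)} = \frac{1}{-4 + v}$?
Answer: $\frac{23}{6932} \approx 0.0033179$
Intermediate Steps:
$o{\left(c,k \right)} = \frac{c k}{-4 + k}$
$\frac{1}{\left(o{\left(45,-65 \right)} + 1993\right) - 1734} = \frac{1}{\left(45 \left(-65\right) \frac{1}{-4 - 65} + 1993\right) - 1734} = \frac{1}{\left(45 \left(-65\right) \frac{1}{-69} + 1993\right) - 1734} = \frac{1}{\left(45 \left(-65\right) \left(- \frac{1}{69}\right) + 1993\right) - 1734} = \frac{1}{\left(\frac{975}{23} + 1993\right) - 1734} = \frac{1}{\frac{46814}{23} - 1734} = \frac{1}{\frac{6932}{23}} = \frac{23}{6932}$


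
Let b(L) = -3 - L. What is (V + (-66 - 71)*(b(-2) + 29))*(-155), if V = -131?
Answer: 614885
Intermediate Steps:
(V + (-66 - 71)*(b(-2) + 29))*(-155) = (-131 + (-66 - 71)*((-3 - 1*(-2)) + 29))*(-155) = (-131 - 137*((-3 + 2) + 29))*(-155) = (-131 - 137*(-1 + 29))*(-155) = (-131 - 137*28)*(-155) = (-131 - 3836)*(-155) = -3967*(-155) = 614885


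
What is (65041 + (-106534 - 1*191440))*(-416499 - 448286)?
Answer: 201436964405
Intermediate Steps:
(65041 + (-106534 - 1*191440))*(-416499 - 448286) = (65041 + (-106534 - 191440))*(-864785) = (65041 - 297974)*(-864785) = -232933*(-864785) = 201436964405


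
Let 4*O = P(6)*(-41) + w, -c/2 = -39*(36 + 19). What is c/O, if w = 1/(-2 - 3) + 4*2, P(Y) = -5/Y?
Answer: 514800/1259 ≈ 408.90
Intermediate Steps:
w = 39/5 (w = 1/(-5) + 8 = -1/5 + 8 = 39/5 ≈ 7.8000)
c = 4290 (c = -(-78)*(36 + 19) = -(-78)*55 = -2*(-2145) = 4290)
O = 1259/120 (O = (-5/6*(-41) + 39/5)/4 = (205/6 + 39/5)/4 = (1/4)*(1259/30) = 1259/120 ≈ 10.492)
c/O = 4290/(1259/120) = 4290*(120/1259) = 514800/1259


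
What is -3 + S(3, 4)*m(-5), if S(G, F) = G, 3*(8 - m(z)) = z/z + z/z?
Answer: 19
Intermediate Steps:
m(z) = 22/3 (m(z) = 8 - (z/z + z/z)/3 = 8 - (1 + 1)/3 = 8 - ⅓*2 = 8 - ⅔ = 22/3)
-3 + S(3, 4)*m(-5) = -3 + 3*(22/3) = -3 + 22 = 19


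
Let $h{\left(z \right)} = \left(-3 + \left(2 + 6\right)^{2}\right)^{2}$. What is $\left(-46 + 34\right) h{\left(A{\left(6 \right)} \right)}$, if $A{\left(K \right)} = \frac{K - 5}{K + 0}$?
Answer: $-44652$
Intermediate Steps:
$A{\left(K \right)} = \frac{-5 + K}{K}$
$h{\left(z \right)} = 3721$ ($h{\left(z \right)} = \left(-3 + 8^{2}\right)^{2} = \left(-3 + 64\right)^{2} = 61^{2} = 3721$)
$\left(-46 + 34\right) h{\left(A{\left(6 \right)} \right)} = \left(-46 + 34\right) 3721 = \left(-12\right) 3721 = -44652$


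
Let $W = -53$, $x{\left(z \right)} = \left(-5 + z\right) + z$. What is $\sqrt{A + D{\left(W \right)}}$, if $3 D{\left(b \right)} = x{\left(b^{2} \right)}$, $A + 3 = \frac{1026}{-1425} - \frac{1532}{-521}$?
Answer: $\frac{\sqrt{12691363062}}{2605} \approx 43.246$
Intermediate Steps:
$x{\left(z \right)} = -5 + 2 z$
$A = - \frac{10153}{13025}$ ($A = -3 + \left(\frac{1026}{-1425} - \frac{1532}{-521}\right) = -3 + \left(1026 \left(- \frac{1}{1425}\right) - - \frac{1532}{521}\right) = -3 + \left(- \frac{18}{25} + \frac{1532}{521}\right) = -3 + \frac{28922}{13025} = - \frac{10153}{13025} \approx -0.7795$)
$D{\left(b \right)} = - \frac{5}{3} + \frac{2 b^{2}}{3}$ ($D{\left(b \right)} = \frac{-5 + 2 b^{2}}{3} = - \frac{5}{3} + \frac{2 b^{2}}{3}$)
$\sqrt{A + D{\left(W \right)}} = \sqrt{- \frac{10153}{13025} - \left(\frac{5}{3} - \frac{2 \left(-53\right)^{2}}{3}\right)} = \sqrt{- \frac{10153}{13025} + \left(- \frac{5}{3} + \frac{2}{3} \cdot 2809\right)} = \sqrt{- \frac{10153}{13025} + \left(- \frac{5}{3} + \frac{5618}{3}\right)} = \sqrt{- \frac{10153}{13025} + 1871} = \sqrt{\frac{24359622}{13025}} = \frac{\sqrt{12691363062}}{2605}$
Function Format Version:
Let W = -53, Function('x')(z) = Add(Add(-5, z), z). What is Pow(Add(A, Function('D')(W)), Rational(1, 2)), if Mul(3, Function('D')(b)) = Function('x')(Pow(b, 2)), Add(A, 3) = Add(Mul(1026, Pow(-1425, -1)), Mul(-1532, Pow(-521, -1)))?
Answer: Mul(Rational(1, 2605), Pow(12691363062, Rational(1, 2))) ≈ 43.246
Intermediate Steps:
Function('x')(z) = Add(-5, Mul(2, z))
A = Rational(-10153, 13025) (A = Add(-3, Add(Mul(1026, Pow(-1425, -1)), Mul(-1532, Pow(-521, -1)))) = Add(-3, Add(Mul(1026, Rational(-1, 1425)), Mul(-1532, Rational(-1, 521)))) = Add(-3, Add(Rational(-18, 25), Rational(1532, 521))) = Add(-3, Rational(28922, 13025)) = Rational(-10153, 13025) ≈ -0.77950)
Function('D')(b) = Add(Rational(-5, 3), Mul(Rational(2, 3), Pow(b, 2))) (Function('D')(b) = Mul(Rational(1, 3), Add(-5, Mul(2, Pow(b, 2)))) = Add(Rational(-5, 3), Mul(Rational(2, 3), Pow(b, 2))))
Pow(Add(A, Function('D')(W)), Rational(1, 2)) = Pow(Add(Rational(-10153, 13025), Add(Rational(-5, 3), Mul(Rational(2, 3), Pow(-53, 2)))), Rational(1, 2)) = Pow(Add(Rational(-10153, 13025), Add(Rational(-5, 3), Mul(Rational(2, 3), 2809))), Rational(1, 2)) = Pow(Add(Rational(-10153, 13025), Add(Rational(-5, 3), Rational(5618, 3))), Rational(1, 2)) = Pow(Add(Rational(-10153, 13025), 1871), Rational(1, 2)) = Pow(Rational(24359622, 13025), Rational(1, 2)) = Mul(Rational(1, 2605), Pow(12691363062, Rational(1, 2)))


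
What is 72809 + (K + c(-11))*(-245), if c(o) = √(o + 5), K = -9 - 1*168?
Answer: 116174 - 245*I*√6 ≈ 1.1617e+5 - 600.13*I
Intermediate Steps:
K = -177 (K = -9 - 168 = -177)
c(o) = √(5 + o)
72809 + (K + c(-11))*(-245) = 72809 + (-177 + √(5 - 11))*(-245) = 72809 + (-177 + √(-6))*(-245) = 72809 + (-177 + I*√6)*(-245) = 72809 + (43365 - 245*I*√6) = 116174 - 245*I*√6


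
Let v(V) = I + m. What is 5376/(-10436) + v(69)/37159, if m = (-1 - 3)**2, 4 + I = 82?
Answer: -49696450/96947831 ≈ -0.51261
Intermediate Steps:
I = 78 (I = -4 + 82 = 78)
m = 16 (m = (-4)**2 = 16)
v(V) = 94 (v(V) = 78 + 16 = 94)
5376/(-10436) + v(69)/37159 = 5376/(-10436) + 94/37159 = 5376*(-1/10436) + 94*(1/37159) = -1344/2609 + 94/37159 = -49696450/96947831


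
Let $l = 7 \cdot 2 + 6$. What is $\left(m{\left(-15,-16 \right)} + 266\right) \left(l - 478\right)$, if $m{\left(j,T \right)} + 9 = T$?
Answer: $-110378$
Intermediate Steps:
$m{\left(j,T \right)} = -9 + T$
$l = 20$ ($l = 14 + 6 = 20$)
$\left(m{\left(-15,-16 \right)} + 266\right) \left(l - 478\right) = \left(\left(-9 - 16\right) + 266\right) \left(20 - 478\right) = \left(-25 + 266\right) \left(-458\right) = 241 \left(-458\right) = -110378$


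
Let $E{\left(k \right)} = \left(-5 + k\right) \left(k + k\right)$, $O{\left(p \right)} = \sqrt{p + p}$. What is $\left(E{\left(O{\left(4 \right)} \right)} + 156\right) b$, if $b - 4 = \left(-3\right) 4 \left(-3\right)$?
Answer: $6880 - 800 \sqrt{2} \approx 5748.6$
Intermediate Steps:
$O{\left(p \right)} = \sqrt{2} \sqrt{p}$ ($O{\left(p \right)} = \sqrt{2 p} = \sqrt{2} \sqrt{p}$)
$E{\left(k \right)} = 2 k \left(-5 + k\right)$ ($E{\left(k \right)} = \left(-5 + k\right) 2 k = 2 k \left(-5 + k\right)$)
$b = 40$ ($b = 4 + \left(-3\right) 4 \left(-3\right) = 4 - -36 = 4 + 36 = 40$)
$\left(E{\left(O{\left(4 \right)} \right)} + 156\right) b = \left(2 \sqrt{2} \sqrt{4} \left(-5 + \sqrt{2} \sqrt{4}\right) + 156\right) 40 = \left(2 \sqrt{2} \cdot 2 \left(-5 + \sqrt{2} \cdot 2\right) + 156\right) 40 = \left(2 \cdot 2 \sqrt{2} \left(-5 + 2 \sqrt{2}\right) + 156\right) 40 = \left(4 \sqrt{2} \left(-5 + 2 \sqrt{2}\right) + 156\right) 40 = \left(156 + 4 \sqrt{2} \left(-5 + 2 \sqrt{2}\right)\right) 40 = 6240 + 160 \sqrt{2} \left(-5 + 2 \sqrt{2}\right)$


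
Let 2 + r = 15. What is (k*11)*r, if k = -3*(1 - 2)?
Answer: 429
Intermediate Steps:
r = 13 (r = -2 + 15 = 13)
k = 3 (k = -3*(-1) = 3)
(k*11)*r = (3*11)*13 = 33*13 = 429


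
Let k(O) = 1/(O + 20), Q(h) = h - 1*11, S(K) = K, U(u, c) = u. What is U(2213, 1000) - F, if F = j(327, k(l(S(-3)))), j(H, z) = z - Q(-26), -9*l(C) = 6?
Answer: 126205/58 ≈ 2175.9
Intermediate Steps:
Q(h) = -11 + h (Q(h) = h - 11 = -11 + h)
l(C) = -⅔ (l(C) = -⅑*6 = -⅔)
k(O) = 1/(20 + O)
j(H, z) = 37 + z (j(H, z) = z - (-11 - 26) = z - 1*(-37) = z + 37 = 37 + z)
F = 2149/58 (F = 37 + 1/(20 - ⅔) = 37 + 1/(58/3) = 37 + 3/58 = 2149/58 ≈ 37.052)
U(2213, 1000) - F = 2213 - 1*2149/58 = 2213 - 2149/58 = 126205/58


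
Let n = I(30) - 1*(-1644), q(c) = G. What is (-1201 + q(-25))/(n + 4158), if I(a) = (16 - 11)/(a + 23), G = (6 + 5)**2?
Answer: -57240/307511 ≈ -0.18614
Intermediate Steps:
G = 121 (G = 11**2 = 121)
q(c) = 121
I(a) = 5/(23 + a)
n = 87137/53 (n = 5/(23 + 30) - 1*(-1644) = 5/53 + 1644 = 87137/53 ≈ 1644.1)
(-1201 + q(-25))/(n + 4158) = (-1201 + 121)/(87137/53 + 4158) = -1080/307511/53 = -1080*53/307511 = -57240/307511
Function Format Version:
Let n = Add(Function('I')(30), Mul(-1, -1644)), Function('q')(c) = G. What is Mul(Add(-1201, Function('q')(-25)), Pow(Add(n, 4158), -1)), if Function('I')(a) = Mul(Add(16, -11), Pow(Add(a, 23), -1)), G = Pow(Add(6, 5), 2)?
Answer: Rational(-57240, 307511) ≈ -0.18614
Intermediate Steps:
G = 121 (G = Pow(11, 2) = 121)
Function('q')(c) = 121
Function('I')(a) = Mul(5, Pow(Add(23, a), -1))
n = Rational(87137, 53) (n = Add(Mul(5, Pow(Add(23, 30), -1)), Mul(-1, -1644)) = Add(Mul(5, Pow(53, -1)), 1644) = Add(Mul(5, Rational(1, 53)), 1644) = Add(Rational(5, 53), 1644) = Rational(87137, 53) ≈ 1644.1)
Mul(Add(-1201, Function('q')(-25)), Pow(Add(n, 4158), -1)) = Mul(Add(-1201, 121), Pow(Add(Rational(87137, 53), 4158), -1)) = Mul(-1080, Pow(Rational(307511, 53), -1)) = Mul(-1080, Rational(53, 307511)) = Rational(-57240, 307511)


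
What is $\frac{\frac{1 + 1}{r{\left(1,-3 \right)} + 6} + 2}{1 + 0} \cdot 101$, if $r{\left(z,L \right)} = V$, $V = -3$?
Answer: $\frac{808}{3} \approx 269.33$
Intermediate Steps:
$r{\left(z,L \right)} = -3$
$\frac{\frac{1 + 1}{r{\left(1,-3 \right)} + 6} + 2}{1 + 0} \cdot 101 = \frac{\frac{1 + 1}{-3 + 6} + 2}{1 + 0} \cdot 101 = \frac{\frac{2}{3} + 2}{1} \cdot 101 = \left(2 \cdot \frac{1}{3} + 2\right) 1 \cdot 101 = \left(\frac{2}{3} + 2\right) 1 \cdot 101 = \frac{8}{3} \cdot 1 \cdot 101 = \frac{8}{3} \cdot 101 = \frac{808}{3}$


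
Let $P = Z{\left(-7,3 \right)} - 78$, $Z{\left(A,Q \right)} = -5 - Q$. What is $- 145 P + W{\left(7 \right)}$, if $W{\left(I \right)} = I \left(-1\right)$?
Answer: $12463$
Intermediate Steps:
$W{\left(I \right)} = - I$
$P = -86$ ($P = \left(-5 - 3\right) - 78 = -8 - 78 = -86$)
$- 145 P + W{\left(7 \right)} = \left(-145\right) \left(-86\right) - 7 = 12470 - 7 = 12463$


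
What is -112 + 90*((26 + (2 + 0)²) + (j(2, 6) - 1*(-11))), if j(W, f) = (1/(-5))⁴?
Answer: 447268/125 ≈ 3578.1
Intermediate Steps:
j(W, f) = 1/625 (j(W, f) = (-⅕)⁴ = 1/625)
-112 + 90*((26 + (2 + 0)²) + (j(2, 6) - 1*(-11))) = -112 + 90*((26 + (2 + 0)²) + (1/625 - 1*(-11))) = -112 + 90*((26 + 2²) + (1/625 + 11)) = -112 + 90*((26 + 4) + 6876/625) = -112 + 90*(30 + 6876/625) = -112 + 90*(25626/625) = -112 + 461268/125 = 447268/125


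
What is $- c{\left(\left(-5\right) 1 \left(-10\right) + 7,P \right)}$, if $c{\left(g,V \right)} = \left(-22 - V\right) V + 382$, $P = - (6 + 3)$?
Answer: $-499$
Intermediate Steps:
$P = -9$ ($P = \left(-1\right) 9 = -9$)
$c{\left(g,V \right)} = 382 + V \left(-22 - V\right)$ ($c{\left(g,V \right)} = V \left(-22 - V\right) + 382 = 382 + V \left(-22 - V\right)$)
$- c{\left(\left(-5\right) 1 \left(-10\right) + 7,P \right)} = - (382 - \left(-9\right)^{2} - -198) = - (382 - 81 + 198) = \left(-1\right) 499 = -499$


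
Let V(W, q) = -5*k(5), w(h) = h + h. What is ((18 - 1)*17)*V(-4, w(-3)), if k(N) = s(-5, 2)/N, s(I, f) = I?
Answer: 1445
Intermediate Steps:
w(h) = 2*h
k(N) = -5/N
V(W, q) = 5 (V(W, q) = -(-25)/5 = -5*(-1) = 5)
((18 - 1)*17)*V(-4, w(-3)) = ((18 - 1)*17)*5 = (17*17)*5 = 289*5 = 1445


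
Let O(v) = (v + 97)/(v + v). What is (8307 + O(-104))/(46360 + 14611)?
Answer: 1727863/12681968 ≈ 0.13625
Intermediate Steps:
O(v) = (97 + v)/(2*v) (O(v) = (97 + v)/((2*v)) = (97 + v)*(1/(2*v)) = (97 + v)/(2*v))
(8307 + O(-104))/(46360 + 14611) = (8307 + (1/2)*(97 - 104)/(-104))/(46360 + 14611) = (8307 + (1/2)*(-1/104)*(-7))/60971 = (8307 + 7/208)*(1/60971) = (1727863/208)*(1/60971) = 1727863/12681968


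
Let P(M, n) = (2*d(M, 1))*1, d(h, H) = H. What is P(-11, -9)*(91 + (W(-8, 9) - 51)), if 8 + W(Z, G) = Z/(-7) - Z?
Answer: 576/7 ≈ 82.286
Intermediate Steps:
P(M, n) = 2 (P(M, n) = (2*1)*1 = 2*1 = 2)
W(Z, G) = -8 - 8*Z/7 (W(Z, G) = -8 + (Z/(-7) - Z) = -8 + (Z*(-1/7) - Z) = -8 + (-Z/7 - Z) = -8 - 8*Z/7)
P(-11, -9)*(91 + (W(-8, 9) - 51)) = 2*(91 + ((-8 - 8/7*(-8)) - 51)) = 2*(91 + ((-8 + 64/7) - 51)) = 2*(91 + (8/7 - 51)) = 2*(91 - 349/7) = 2*(288/7) = 576/7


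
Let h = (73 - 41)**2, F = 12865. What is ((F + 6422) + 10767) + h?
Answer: 31078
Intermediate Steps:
h = 1024 (h = 32**2 = 1024)
((F + 6422) + 10767) + h = ((12865 + 6422) + 10767) + 1024 = (19287 + 10767) + 1024 = 30054 + 1024 = 31078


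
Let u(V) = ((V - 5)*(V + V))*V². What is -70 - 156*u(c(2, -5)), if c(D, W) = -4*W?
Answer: -37440070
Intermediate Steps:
u(V) = 2*V³*(-5 + V) (u(V) = ((-5 + V)*(2*V))*V² = (2*V*(-5 + V))*V² = 2*V³*(-5 + V))
-70 - 156*u(c(2, -5)) = -70 - 312*(-4*(-5))³*(-5 - 4*(-5)) = -70 - 312*20³*(-5 + 20) = -70 - 312*8000*15 = -70 - 156*240000 = -70 - 37440000 = -37440070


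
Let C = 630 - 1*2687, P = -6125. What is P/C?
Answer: 6125/2057 ≈ 2.9776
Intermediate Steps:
C = -2057 (C = 630 - 2687 = -2057)
P/C = -6125/(-2057) = -6125*(-1/2057) = 6125/2057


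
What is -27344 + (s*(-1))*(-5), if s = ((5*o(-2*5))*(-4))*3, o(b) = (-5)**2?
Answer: -34844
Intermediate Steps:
o(b) = 25
s = -1500 (s = ((5*25)*(-4))*3 = (125*(-4))*3 = -500*3 = -1500)
-27344 + (s*(-1))*(-5) = -27344 - 1500*(-1)*(-5) = -27344 + 1500*(-5) = -27344 - 7500 = -34844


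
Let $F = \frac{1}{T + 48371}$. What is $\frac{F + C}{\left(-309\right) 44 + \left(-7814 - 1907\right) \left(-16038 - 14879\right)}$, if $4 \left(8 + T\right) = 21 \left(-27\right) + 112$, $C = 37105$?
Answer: $\frac{7161153689}{58001496681317} \approx 0.00012346$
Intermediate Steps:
$T = - \frac{487}{4}$ ($T = -8 + \frac{21 \left(-27\right) + 112}{4} = -8 + \frac{-567 + 112}{4} = -8 + \frac{1}{4} \left(-455\right) = -8 - \frac{455}{4} = - \frac{487}{4} \approx -121.75$)
$F = \frac{4}{192997}$ ($F = \frac{1}{- \frac{487}{4} + 48371} = \frac{1}{\frac{192997}{4}} = \frac{4}{192997} \approx 2.0726 \cdot 10^{-5}$)
$\frac{F + C}{\left(-309\right) 44 + \left(-7814 - 1907\right) \left(-16038 - 14879\right)} = \frac{\frac{4}{192997} + 37105}{\left(-309\right) 44 + \left(-7814 - 1907\right) \left(-16038 - 14879\right)} = \frac{7161153689}{192997 \left(-13596 - -300544157\right)} = \frac{7161153689}{192997 \left(-13596 + 300544157\right)} = \frac{7161153689}{192997 \cdot 300530561} = \frac{7161153689}{192997} \cdot \frac{1}{300530561} = \frac{7161153689}{58001496681317}$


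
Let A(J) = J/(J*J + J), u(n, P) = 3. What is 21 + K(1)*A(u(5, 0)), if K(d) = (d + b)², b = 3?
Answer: 25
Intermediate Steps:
K(d) = (3 + d)² (K(d) = (d + 3)² = (3 + d)²)
A(J) = J/(J + J²) (A(J) = J/(J² + J) = J/(J + J²))
21 + K(1)*A(u(5, 0)) = 21 + (3 + 1)²/(1 + 3) = 21 + 4²/4 = 21 + 16*(¼) = 21 + 4 = 25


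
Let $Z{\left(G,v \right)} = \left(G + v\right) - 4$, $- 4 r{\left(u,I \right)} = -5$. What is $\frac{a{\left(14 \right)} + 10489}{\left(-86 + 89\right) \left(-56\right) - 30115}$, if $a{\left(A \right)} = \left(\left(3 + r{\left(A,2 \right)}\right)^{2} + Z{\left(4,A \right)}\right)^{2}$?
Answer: $- \frac{2948353}{7752448} \approx -0.38031$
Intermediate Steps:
$r{\left(u,I \right)} = \frac{5}{4}$ ($r{\left(u,I \right)} = \left(- \frac{1}{4}\right) \left(-5\right) = \frac{5}{4}$)
$Z{\left(G,v \right)} = -4 + G + v$
$a{\left(A \right)} = \left(\frac{289}{16} + A\right)^{2}$ ($a{\left(A \right)} = \left(\left(3 + \frac{5}{4}\right)^{2} + \left(-4 + 4 + A\right)\right)^{2} = \left(\left(\frac{17}{4}\right)^{2} + A\right)^{2} = \left(\frac{289}{16} + A\right)^{2}$)
$\frac{a{\left(14 \right)} + 10489}{\left(-86 + 89\right) \left(-56\right) - 30115} = \frac{\frac{\left(289 + 16 \cdot 14\right)^{2}}{256} + 10489}{\left(-86 + 89\right) \left(-56\right) - 30115} = \frac{\frac{\left(289 + 224\right)^{2}}{256} + 10489}{3 \left(-56\right) - 30115} = \frac{\frac{513^{2}}{256} + 10489}{-168 - 30115} = \frac{\frac{1}{256} \cdot 263169 + 10489}{-30283} = \left(\frac{263169}{256} + 10489\right) \left(- \frac{1}{30283}\right) = \frac{2948353}{256} \left(- \frac{1}{30283}\right) = - \frac{2948353}{7752448}$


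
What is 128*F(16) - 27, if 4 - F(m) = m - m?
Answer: 485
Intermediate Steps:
F(m) = 4 (F(m) = 4 - (m - m) = 4 - 1*0 = 4 + 0 = 4)
128*F(16) - 27 = 128*4 - 27 = 512 - 27 = 485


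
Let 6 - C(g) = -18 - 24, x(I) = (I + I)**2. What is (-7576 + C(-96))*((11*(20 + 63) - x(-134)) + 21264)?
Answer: 373742616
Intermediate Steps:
x(I) = 4*I**2 (x(I) = (2*I)**2 = 4*I**2)
C(g) = 48 (C(g) = 6 - (-18 - 24) = 6 - 1*(-42) = 6 + 42 = 48)
(-7576 + C(-96))*((11*(20 + 63) - x(-134)) + 21264) = (-7576 + 48)*((11*(20 + 63) - 4*(-134)**2) + 21264) = -7528*((11*83 - 4*17956) + 21264) = -7528*((913 - 1*71824) + 21264) = -7528*((913 - 71824) + 21264) = -7528*(-70911 + 21264) = -7528*(-49647) = 373742616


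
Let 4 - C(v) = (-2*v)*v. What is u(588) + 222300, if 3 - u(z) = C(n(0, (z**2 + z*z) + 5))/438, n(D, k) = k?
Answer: -159371294898/73 ≈ -2.1832e+9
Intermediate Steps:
C(v) = 4 + 2*v**2 (C(v) = 4 - (-2*v)*v = 4 - (-2)*v**2 = 4 + 2*v**2)
u(z) = 655/219 - (5 + 2*z**2)**2/219 (u(z) = 3 - (4 + 2*((z**2 + z*z) + 5)**2)/438 = 3 - (4 + 2*((z**2 + z**2) + 5)**2)/438 = 3 - (4 + 2*(2*z**2 + 5)**2)/438 = 3 - (4 + 2*(5 + 2*z**2)**2)/438 = 3 - (2/219 + (5 + 2*z**2)**2/219) = 3 + (-2/219 - (5 + 2*z**2)**2/219) = 655/219 - (5 + 2*z**2)**2/219)
u(588) + 222300 = (655/219 - (5 + 2*588**2)**2/219) + 222300 = (655/219 - (5 + 2*345744)**2/219) + 222300 = (655/219 - (5 + 691488)**2/219) + 222300 = (655/219 - 1/219*691493**2) + 222300 = (655/219 - 1/219*478162569049) + 222300 = (655/219 - 478162569049/219) + 222300 = -159387522798/73 + 222300 = -159371294898/73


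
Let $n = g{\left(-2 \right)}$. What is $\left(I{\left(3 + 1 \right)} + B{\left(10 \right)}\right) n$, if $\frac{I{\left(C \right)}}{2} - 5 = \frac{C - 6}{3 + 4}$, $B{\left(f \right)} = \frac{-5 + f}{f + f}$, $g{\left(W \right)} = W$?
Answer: $- \frac{271}{14} \approx -19.357$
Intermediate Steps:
$B{\left(f \right)} = \frac{-5 + f}{2 f}$
$n = -2$
$I{\left(C \right)} = \frac{58}{7} + \frac{2 C}{7}$ ($I{\left(C \right)} = 10 + 2 \frac{C - 6}{3 + 4} = 10 + 2 \frac{-6 + C}{7} = 10 + 2 \left(-6 + C\right) \frac{1}{7} = 10 + 2 \left(- \frac{6}{7} + \frac{C}{7}\right) = 10 + \left(- \frac{12}{7} + \frac{2 C}{7}\right) = \frac{58}{7} + \frac{2 C}{7}$)
$\left(I{\left(3 + 1 \right)} + B{\left(10 \right)}\right) n = \left(\left(\frac{58}{7} + \frac{2 \left(3 + 1\right)}{7}\right) + \frac{-5 + 10}{2 \cdot 10}\right) \left(-2\right) = \left(\left(\frac{58}{7} + \frac{2}{7} \cdot 4\right) + \frac{1}{2} \cdot \frac{1}{10} \cdot 5\right) \left(-2\right) = \left(\left(\frac{58}{7} + \frac{8}{7}\right) + \frac{1}{4}\right) \left(-2\right) = \left(\frac{66}{7} + \frac{1}{4}\right) \left(-2\right) = \frac{271}{28} \left(-2\right) = - \frac{271}{14}$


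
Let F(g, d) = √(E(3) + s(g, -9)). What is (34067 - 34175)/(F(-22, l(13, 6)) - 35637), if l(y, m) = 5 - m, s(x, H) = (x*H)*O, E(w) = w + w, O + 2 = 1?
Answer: 1282932/423331987 + 288*I*√3/423331987 ≈ 0.0030306 + 1.1783e-6*I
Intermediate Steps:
O = -1 (O = -2 + 1 = -1)
E(w) = 2*w
s(x, H) = -H*x (s(x, H) = (x*H)*(-1) = (H*x)*(-1) = -H*x)
F(g, d) = √(6 + 9*g) (F(g, d) = √(2*3 - 1*(-9)*g) = √(6 + 9*g))
(34067 - 34175)/(F(-22, l(13, 6)) - 35637) = (34067 - 34175)/(√(6 + 9*(-22)) - 35637) = -108/(√(6 - 198) - 35637) = -108/(√(-192) - 35637) = -108/(8*I*√3 - 35637) = -108/(-35637 + 8*I*√3)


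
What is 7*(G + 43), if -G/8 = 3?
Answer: 133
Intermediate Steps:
G = -24 (G = -8*3 = -24)
7*(G + 43) = 7*(-24 + 43) = 7*19 = 133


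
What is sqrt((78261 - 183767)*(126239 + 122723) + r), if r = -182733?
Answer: I*sqrt(26267167505) ≈ 1.6207e+5*I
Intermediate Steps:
sqrt((78261 - 183767)*(126239 + 122723) + r) = sqrt((78261 - 183767)*(126239 + 122723) - 182733) = sqrt(-105506*248962 - 182733) = sqrt(-26266984772 - 182733) = sqrt(-26267167505) = I*sqrt(26267167505)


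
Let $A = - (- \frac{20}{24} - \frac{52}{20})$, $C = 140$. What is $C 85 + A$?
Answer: $\frac{357103}{30} \approx 11903.0$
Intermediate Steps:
$A = \frac{103}{30}$ ($A = - (\left(-20\right) \frac{1}{24} - \frac{13}{5}) = - (- \frac{5}{6} - \frac{13}{5}) = \left(-1\right) \left(- \frac{103}{30}\right) = \frac{103}{30} \approx 3.4333$)
$C 85 + A = 140 \cdot 85 + \frac{103}{30} = 11900 + \frac{103}{30} = \frac{357103}{30}$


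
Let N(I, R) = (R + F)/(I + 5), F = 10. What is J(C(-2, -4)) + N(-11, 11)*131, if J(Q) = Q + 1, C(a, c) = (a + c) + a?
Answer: -931/2 ≈ -465.50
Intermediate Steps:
C(a, c) = c + 2*a
N(I, R) = (10 + R)/(5 + I) (N(I, R) = (R + 10)/(I + 5) = (10 + R)/(5 + I))
J(Q) = 1 + Q
J(C(-2, -4)) + N(-11, 11)*131 = (1 + (-4 + 2*(-2))) + ((10 + 11)/(5 - 11))*131 = (1 + (-4 - 4)) + (21/(-6))*131 = (1 - 8) - ⅙*21*131 = -7 - 7/2*131 = -7 - 917/2 = -931/2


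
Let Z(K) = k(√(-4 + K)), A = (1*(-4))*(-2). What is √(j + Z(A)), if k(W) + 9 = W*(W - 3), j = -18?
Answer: I*√29 ≈ 5.3852*I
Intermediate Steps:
A = 8 (A = -4*(-2) = 8)
k(W) = -9 + W*(-3 + W) (k(W) = -9 + W*(W - 3) = -9 + W*(-3 + W))
Z(K) = -13 + K - 3*√(-4 + K) (Z(K) = -9 + (√(-4 + K))² - 3*√(-4 + K) = -9 + (-4 + K) - 3*√(-4 + K) = -13 + K - 3*√(-4 + K))
√(j + Z(A)) = √(-18 + (-13 + 8 - 3*√(-4 + 8))) = √(-18 + (-13 + 8 - 3*√4)) = √(-18 + (-13 + 8 - 3*2)) = √(-18 + (-13 + 8 - 6)) = √(-18 - 11) = √(-29) = I*√29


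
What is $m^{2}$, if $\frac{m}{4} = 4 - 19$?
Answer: $3600$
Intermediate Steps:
$m = -60$ ($m = 4 \left(4 - 19\right) = 4 \left(-15\right) = -60$)
$m^{2} = \left(-60\right)^{2} = 3600$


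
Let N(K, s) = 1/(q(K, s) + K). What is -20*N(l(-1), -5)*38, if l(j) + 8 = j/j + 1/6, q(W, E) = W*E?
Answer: -1140/41 ≈ -27.805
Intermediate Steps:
q(W, E) = E*W
l(j) = -41/6 (l(j) = -8 + (j/j + 1/6) = -8 + (1 + 1*(⅙)) = -8 + (1 + ⅙) = -8 + 7/6 = -41/6)
N(K, s) = 1/(K + K*s) (N(K, s) = 1/(s*K + K) = 1/(K*s + K) = 1/(K + K*s))
-20*N(l(-1), -5)*38 = -20/((-41/6)*(1 - 5))*38 = -(-120)/(41*(-4))*38 = -(-120)*(-1)/(41*4)*38 = -20*3/82*38 = -30/41*38 = -1140/41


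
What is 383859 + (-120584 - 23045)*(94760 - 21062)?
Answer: -10584786183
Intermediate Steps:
383859 + (-120584 - 23045)*(94760 - 21062) = 383859 - 143629*73698 = 383859 - 10585170042 = -10584786183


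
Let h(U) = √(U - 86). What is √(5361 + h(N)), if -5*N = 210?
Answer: √(5361 + 8*I*√2) ≈ 73.219 + 0.0773*I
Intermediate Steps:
N = -42 (N = -⅕*210 = -42)
h(U) = √(-86 + U)
√(5361 + h(N)) = √(5361 + √(-86 - 42)) = √(5361 + √(-128)) = √(5361 + 8*I*√2)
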